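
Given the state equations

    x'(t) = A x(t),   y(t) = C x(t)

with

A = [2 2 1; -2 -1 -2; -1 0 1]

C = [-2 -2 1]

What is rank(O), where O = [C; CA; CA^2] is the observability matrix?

3

CA = [[-1, -2, 3]]
CA^2 = [[-1, 0, 6]]
Observability matrix O = [C; CA; CA^2] = [[-2, -2, 1], [-1, -2, 3], [-1, 0, 6]]
det(O) = (-2)·((-2)·6 - 3·0) - (-2)·((-1)·6 - 3·(-1)) + 1·((-1)·0 - (-2)·(-1)) = (-2)·(-12) - (-2)·(-3) + 1·(-2) = 16 ≠ 0, so rank(O) = 3.
rank(O) = 3 = n, so the pair (A, C) is completely observable.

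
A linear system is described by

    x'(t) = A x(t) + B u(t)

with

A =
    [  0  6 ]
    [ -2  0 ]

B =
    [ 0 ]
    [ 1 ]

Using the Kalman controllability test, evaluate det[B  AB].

-6

AB = [[6], [0]]
Controllability matrix C = [B  AB] = [[0, 6], [1, 0]]
det(C) = 0·0 - 6·1 = 0 - 6 = -6
Since det(C) ≠ 0, rank(C) = 2 and the system is completely controllable.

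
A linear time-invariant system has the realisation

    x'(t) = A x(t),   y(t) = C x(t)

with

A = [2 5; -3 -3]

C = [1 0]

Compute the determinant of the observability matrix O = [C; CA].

CA = [[2, 5]]
Observability matrix O = [C; CA] = [[1, 0], [2, 5]]
det(O) = 1·5 - 0·2 = 5 - 0 = 5
Since det(O) ≠ 0, rank(O) = 2 and the system is completely observable.

5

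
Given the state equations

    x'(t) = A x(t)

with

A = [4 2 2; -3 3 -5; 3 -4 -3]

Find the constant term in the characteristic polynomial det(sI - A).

158

Expand det(sI - A) for the 3×3 matrix.
p(s) = s^3 - 4s^2 - 29s + 158.
(Check: constant term = det(-A) = (-1)^3 det A = 158; coefficient of s^2 = -tr A = -4.)
The constant term is 158.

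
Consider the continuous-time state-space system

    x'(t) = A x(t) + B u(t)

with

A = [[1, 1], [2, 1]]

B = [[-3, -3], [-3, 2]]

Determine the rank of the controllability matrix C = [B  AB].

AB = [[-6, -1], [-9, -4]]
Controllability matrix C = [B  AB] = [[-3, -3, -6, -1], [-3, 2, -9, -4]]
Take the 2×2 submatrix of C formed by columns 1, 2: [[-3, -3], [-3, 2]]. Its determinant is (-3)·2 - (-3)·(-3) = -6 - 9 = -15 ≠ 0.
So rank(C) ≥ 2; since C has 2 rows, rank(C) = 2.
rank(C) = 2 = n, so the pair (A, B) is completely controllable.

2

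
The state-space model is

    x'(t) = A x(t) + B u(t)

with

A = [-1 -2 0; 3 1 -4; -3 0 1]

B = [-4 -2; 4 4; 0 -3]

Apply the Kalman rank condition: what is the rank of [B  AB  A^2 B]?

AB = [[-4, -6], [-8, 10], [12, 3]]
A^2B = [[20, -14], [-68, -20], [24, 21]]
Controllability matrix C = [B  AB  A^2B] = [[-4, -2, -4, -6, 20, -14], [4, 4, -8, 10, -68, -20], [0, -3, 12, 3, 24, 21]]
Take the 3×3 submatrix of C formed by columns 1, 2, 3: [[-4, -2, -4], [4, 4, -8], [0, -3, 12]]. Its determinant is (-4)·(4·12 - (-8)·(-3)) - (-2)·(4·12 - (-8)·0) + (-4)·(4·(-3) - 4·0) = (-4)·24 - (-2)·48 + (-4)·(-12) = 48 ≠ 0.
So rank(C) ≥ 3; since C has 3 rows, rank(C) = 3.
rank(C) = 3 = n, so the pair (A, B) is completely controllable.

3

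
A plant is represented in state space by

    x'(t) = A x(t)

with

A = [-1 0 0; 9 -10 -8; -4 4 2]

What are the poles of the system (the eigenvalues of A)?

-6, -2, -1

det(sI - A) = s^3 - (tr A)s^2 + (M11 + M22 + M33)s - det A, where Mii is the 2×2 principal minor of A obtained by deleting row i and column i.
tr A = (-1) + (-10) + 2 = -9; M11 = (-10)·2 - (-8)·4 = -20 - (-32) = 12; M22 = (-1)·2 - 0·(-4) = -2 - 0 = -2; M33 = (-1)·(-10) - 0·9 = 10 - 0 = 10; sum of minors = 20.
det A = (-1)·((-10)·2 - (-8)·4) - 0·(9·2 - (-8)·(-4)) + 0·(9·4 - (-10)·(-4)) = (-1)·12 - 0·(-14) + 0·(-4) = -12.
So p(s) = det(sI - A) = s^3 + 9s^2 + 20s + 12.
Rational-root test: any integer root divides 12. Testing small divisors, s = -1 works: p(-1) = -1 + 9 + (-20) + 12 = 0, so (s + 1) is a factor.
Dividing, p(s) = (s + 1)(s^2 + 8s + 12).
Factor s^2 + 8s + 12: two numbers with sum -8 and product 12 are -2 and -6, so s^2 + 8s + 12 = (s + 2)(s + 6).
Hence p(s) = (s + 1) (s + 2) (s + 6), with roots -6, -2, -1.
All eigenvalues have negative real part, so the system is asymptotically stable.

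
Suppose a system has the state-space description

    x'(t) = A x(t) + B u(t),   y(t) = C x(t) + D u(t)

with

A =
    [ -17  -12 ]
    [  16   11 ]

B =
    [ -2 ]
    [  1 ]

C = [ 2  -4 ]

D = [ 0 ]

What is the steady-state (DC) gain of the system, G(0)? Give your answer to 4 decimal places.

G(0) = C(-A)^{-1}B + D = -C A^{-1} B + D.
det A = 5, so A^{-1} = (1/5)·adj(A) = [[11/5, 12/5], [-16/5, -17/5]]
A^{-1} B = [-2, 3]^T
C A^{-1} B = -16
G(0) = D - C A^{-1} B = 0 - (-16) = 16

16.0000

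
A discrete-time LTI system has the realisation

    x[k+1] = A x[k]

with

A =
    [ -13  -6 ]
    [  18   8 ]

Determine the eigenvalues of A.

det(zI - A) = z^2 - (tr A)z + det A, with tr A = (-13) + 8 = -5 and det A = (-13)·8 - (-6)·18 = -104 - (-108) = 4.
So p(z) = det(zI - A) = z^2 + 5z + 4.
Factor z^2 + 5z + 4: two numbers with sum -5 and product 4 are -1 and -4, so z^2 + 5z + 4 = (z + 1)(z + 4).
Hence p(z) = (z + 1) (z + 4), with roots -4, -1.

-4, -1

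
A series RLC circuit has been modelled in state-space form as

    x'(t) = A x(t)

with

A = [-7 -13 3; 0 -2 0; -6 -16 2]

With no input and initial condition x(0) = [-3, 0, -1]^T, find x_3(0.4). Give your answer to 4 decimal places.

det(sI - A) = s^3 - (tr A)s^2 + (M11 + M22 + M33)s - det A, where Mii is the 2×2 principal minor of A obtained by deleting row i and column i.
tr A = (-7) + (-2) + 2 = -7; M11 = (-2)·2 - 0·(-16) = -4 - 0 = -4; M22 = (-7)·2 - 3·(-6) = -14 - (-18) = 4; M33 = (-7)·(-2) - (-13)·0 = 14 - 0 = 14; sum of minors = 14.
det A = (-7)·((-2)·2 - 0·(-16)) - (-13)·(0·2 - 0·(-6)) + 3·(0·(-16) - (-2)·(-6)) = (-7)·(-4) - (-13)·0 + 3·(-12) = -8.
So p(s) = det(sI - A) = s^3 + 7s^2 + 14s + 8.
Rational-root test: any integer root divides 8. Testing small divisors, s = -1 works: p(-1) = -1 + 7 + (-14) + 8 = 0, so (s + 1) is a factor.
Dividing, p(s) = (s + 1)(s^2 + 6s + 8).
Factor s^2 + 6s + 8: two numbers with sum -6 and product 8 are -2 and -4, so s^2 + 6s + 8 = (s + 2)(s + 4).
Hence p(s) = (s + 1) (s + 2) (s + 4), with roots -4, -2, -1.
The eigenvalues -4, -2, -1 are distinct and real, so A is diagonalisable and x(t) = e^{At} x(0) = V diag(e^{λ_i t}) V^{-1} x(0), where the columns of V are the eigenvectors.
λ = -4: A - (-4)I = [[-3, -13, 3], [0, 2, 0], [-6, -16, 6]]. v must be orthogonal to every row; (row 1) × (row 2) = [-6, 0, -6], so take v_1 = [1, 0, 1]^T.
λ = -2: A - (-2)I = [[-5, -13, 3], [0, 0, 0], [-6, -16, 4]]. v must be orthogonal to every row; (row 1) × (row 3) = [-4, 2, 2], so take v_2 = [-2, 1, 1]^T.
λ = -1: A - (-1)I = [[-6, -13, 3], [0, -1, 0], [-6, -16, 3]]. v must be orthogonal to every row; (row 1) × (row 2) = [3, 0, 6], so take v_3 = [1, 0, 2]^T.
V = [v_1 v_2 v_3] = [[1, -2, 1], [0, 1, 0], [1, 1, 2]] has det V = 1, so V^{-1} = adj(V)/det V = [[2, 5, -1], [0, 1, 0], [-1, -3, 1]].
Modal coordinates z(0) = V^{-1} x(0): 2·(-3) + 5·0 + (-1)·(-1) = -5; 0·(-3) + 1·0 + 0·(-1) = 0; (-1)·(-3) + (-3)·0 + 1·(-1) = 2; so z(0) = [-5, 0, 2]^T.
x_3(t) = Σ_i (v_i)_3 · z_i(0) · e^{λ_i t} (row 3 of V times the modal terms).
x_3(0.4) = 1·(-5)·e^{-4·0.4} + 1·0·e^{-2·0.4} + 2·2·e^{-1·0.4} = (-5)·0.201897 + 0·0.449329 + 4·0.670320 = 1.6718.

1.6718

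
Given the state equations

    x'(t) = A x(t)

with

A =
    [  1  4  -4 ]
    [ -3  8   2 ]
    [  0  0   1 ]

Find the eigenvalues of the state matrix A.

det(sI - A) = s^3 - (tr A)s^2 + (M11 + M22 + M33)s - det A, where Mii is the 2×2 principal minor of A obtained by deleting row i and column i.
tr A = 1 + 8 + 1 = 10; M11 = 8·1 - 2·0 = 8 - 0 = 8; M22 = 1·1 - (-4)·0 = 1 - 0 = 1; M33 = 1·8 - 4·(-3) = 8 - (-12) = 20; sum of minors = 29.
det A = 1·(8·1 - 2·0) - 4·((-3)·1 - 2·0) + (-4)·((-3)·0 - 8·0) = 1·8 - 4·(-3) + (-4)·0 = 20.
So p(s) = det(sI - A) = s^3 - 10s^2 + 29s - 20.
Rational-root test: any integer root divides -20. Testing small divisors, s = 1 works: p(1) = 1 + (-10) + 29 + (-20) = 0, so (s - 1) is a factor.
Dividing, p(s) = (s - 1)(s^2 - 9s + 20).
Factor s^2 - 9s + 20: two numbers with sum 9 and product 20 are 5 and 4, so s^2 - 9s + 20 = (s - 5)(s - 4).
Hence p(s) = (s - 5) (s - 4) (s - 1), with roots 1, 4, 5.
At least one eigenvalue has non-negative real part, so the system is not asymptotically stable.

1, 4, 5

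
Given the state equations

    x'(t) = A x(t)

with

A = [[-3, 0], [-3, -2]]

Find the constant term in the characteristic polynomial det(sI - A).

6

For a 2×2 matrix, det(sI - A) = s^2 - (tr A)s + det A.
tr A = -5, det A = 6.
So p(s) = s^2 + 5s + 6.
The constant term is 6.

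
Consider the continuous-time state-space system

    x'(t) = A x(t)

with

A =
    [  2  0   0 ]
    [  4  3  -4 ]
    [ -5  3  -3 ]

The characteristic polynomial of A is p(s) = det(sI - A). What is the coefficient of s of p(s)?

Expand det(sI - A) for the 3×3 matrix.
p(s) = s^3 - 2s^2 + 3s - 6.
(Check: constant term = det(-A) = (-1)^3 det A = -6; coefficient of s^2 = -tr A = -2.)
The coefficient of s is 3.

3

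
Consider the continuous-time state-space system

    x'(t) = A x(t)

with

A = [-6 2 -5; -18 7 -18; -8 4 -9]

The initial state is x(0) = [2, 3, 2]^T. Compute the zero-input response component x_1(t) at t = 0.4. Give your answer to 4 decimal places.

-0.0083

det(sI - A) = s^3 - (tr A)s^2 + (M11 + M22 + M33)s - det A, where Mii is the 2×2 principal minor of A obtained by deleting row i and column i.
tr A = (-6) + 7 + (-9) = -8; M11 = 7·(-9) - (-18)·4 = -63 - (-72) = 9; M22 = (-6)·(-9) - (-5)·(-8) = 54 - 40 = 14; M33 = (-6)·7 - 2·(-18) = -42 - (-36) = -6; sum of minors = 17.
det A = (-6)·(7·(-9) - (-18)·4) - 2·((-18)·(-9) - (-18)·(-8)) + (-5)·((-18)·4 - 7·(-8)) = (-6)·9 - 2·18 + (-5)·(-16) = -10.
So p(s) = det(sI - A) = s^3 + 8s^2 + 17s + 10.
Rational-root test: any integer root divides 10. Testing small divisors, s = -1 works: p(-1) = -1 + 8 + (-17) + 10 = 0, so (s + 1) is a factor.
Dividing, p(s) = (s + 1)(s^2 + 7s + 10).
Factor s^2 + 7s + 10: two numbers with sum -7 and product 10 are -2 and -5, so s^2 + 7s + 10 = (s + 2)(s + 5).
Hence p(s) = (s + 1) (s + 2) (s + 5), with roots -5, -2, -1.
The eigenvalues -5, -2, -1 are distinct and real, so A is diagonalisable and x(t) = e^{At} x(0) = V diag(e^{λ_i t}) V^{-1} x(0), where the columns of V are the eigenvectors.
λ = -5: A - (-5)I = [[-1, 2, -5], [-18, 12, -18], [-8, 4, -4]]. v must be orthogonal to every row; (row 1) × (row 2) = [24, 72, 24], so take v_1 = [1, 3, 1]^T.
λ = -2: A - (-2)I = [[-4, 2, -5], [-18, 9, -18], [-8, 4, -7]]. v must be orthogonal to every row; (row 1) × (row 2) = [9, 18, 0], so take v_2 = [1, 2, 0]^T.
λ = -1: A - (-1)I = [[-5, 2, -5], [-18, 8, -18], [-8, 4, -8]]. v must be orthogonal to every row; (row 1) × (row 2) = [4, 0, -4], so take v_3 = [1, 0, -1]^T.
V = [v_1 v_2 v_3] = [[1, 1, 1], [3, 2, 0], [1, 0, -1]] has det V = -1, so V^{-1} = adj(V)/det V = [[2, -1, 2], [-3, 2, -3], [2, -1, 1]].
Modal coordinates z(0) = V^{-1} x(0): 2·2 + (-1)·3 + 2·2 = 5; (-3)·2 + 2·3 + (-3)·2 = -6; 2·2 + (-1)·3 + 1·2 = 3; so z(0) = [5, -6, 3]^T.
x_1(t) = Σ_i (v_i)_1 · z_i(0) · e^{λ_i t} (row 1 of V times the modal terms).
x_1(0.4) = 1·5·e^{-5·0.4} + 1·(-6)·e^{-2·0.4} + 1·3·e^{-1·0.4} = 5·0.135335 + (-6)·0.449329 + 3·0.670320 = -0.0083.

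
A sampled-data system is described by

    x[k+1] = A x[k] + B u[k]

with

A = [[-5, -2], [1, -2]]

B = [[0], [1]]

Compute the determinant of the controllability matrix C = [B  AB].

2

AB = [[-2], [-2]]
Controllability matrix C = [B  AB] = [[0, -2], [1, -2]]
det(C) = 0·(-2) - (-2)·1 = 0 - (-2) = 2
Since det(C) ≠ 0, rank(C) = 2 and the system is completely controllable.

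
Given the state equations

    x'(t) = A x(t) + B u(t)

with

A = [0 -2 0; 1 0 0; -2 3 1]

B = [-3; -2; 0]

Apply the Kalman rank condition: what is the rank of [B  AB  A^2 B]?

AB = [[4], [-3], [0]]
A^2B = [[6], [4], [-17]]
Controllability matrix C = [B  AB  A^2B] = [[-3, 4, 6], [-2, -3, 4], [0, 0, -17]]
det(C) = (-3)·((-3)·(-17) - 4·0) - 4·((-2)·(-17) - 4·0) + 6·((-2)·0 - (-3)·0) = (-3)·51 - 4·34 + 6·0 = -289 ≠ 0, so rank(C) = 3.
rank(C) = 3 = n, so the pair (A, B) is completely controllable.

3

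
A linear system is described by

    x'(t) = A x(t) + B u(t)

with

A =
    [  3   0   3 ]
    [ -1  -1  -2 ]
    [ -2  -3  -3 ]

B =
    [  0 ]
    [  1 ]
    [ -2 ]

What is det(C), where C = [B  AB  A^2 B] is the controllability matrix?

-153

AB = [[-6], [3], [3]]
A^2B = [[-9], [-3], [-6]]
Controllability matrix C = [B  AB  A^2B] = [[0, -6, -9], [1, 3, -3], [-2, 3, -6]]
Expanding along the first row, det(C) = 0·(3·(-6) - (-3)·3) - (-6)·(1·(-6) - (-3)·(-2)) + (-9)·(1·3 - 3·(-2)) = 0·(-9) - (-6)·(-12) + (-9)·9 = -153
Since det(C) ≠ 0, rank(C) = 3 and the system is completely controllable.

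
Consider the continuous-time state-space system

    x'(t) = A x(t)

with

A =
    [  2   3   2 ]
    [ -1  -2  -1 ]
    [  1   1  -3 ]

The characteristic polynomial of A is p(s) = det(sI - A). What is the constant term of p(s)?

Expand det(sI - A) for the 3×3 matrix.
p(s) = s^3 + 3s^2 - 2s - 4.
(Check: constant term = det(-A) = (-1)^3 det A = -4; coefficient of s^2 = -tr A = 3.)
The constant term is -4.

-4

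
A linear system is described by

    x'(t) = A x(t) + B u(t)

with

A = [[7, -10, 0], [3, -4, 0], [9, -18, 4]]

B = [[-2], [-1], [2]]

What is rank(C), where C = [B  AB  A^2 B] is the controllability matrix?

AB = [[-4], [-2], [8]]
A^2B = [[-8], [-4], [32]]
Controllability matrix C = [B  AB  A^2B] = [[-2, -4, -8], [-1, -2, -4], [2, 8, 32]]
The rows r1, r2, r3 of C are linearly dependent: -r1 + 2·r2 = 0 (check each entry), so rank(C) ≤ 2.
The 2×2 minor from rows 1, 3, columns 1, 2 is (-2)·8 - (-4)·2 = -16 - (-8) = -8 ≠ 0, so rank(C) = 2.
rank(C) = 2 < n = 3, so the pair (A, B) is not completely controllable.

2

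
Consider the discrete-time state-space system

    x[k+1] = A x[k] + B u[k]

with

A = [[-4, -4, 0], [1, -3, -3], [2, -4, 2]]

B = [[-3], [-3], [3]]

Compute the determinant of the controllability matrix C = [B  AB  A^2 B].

AB = [[24], [-3], [12]]
A^2B = [[-84], [-3], [84]]
Controllability matrix C = [B  AB  A^2B] = [[-3, 24, -84], [-3, -3, -3], [3, 12, 84]]
Expanding along the first row, det(C) = (-3)·((-3)·84 - (-3)·12) - 24·((-3)·84 - (-3)·3) + (-84)·((-3)·12 - (-3)·3) = (-3)·(-216) - 24·(-243) + (-84)·(-27) = 8748
Since det(C) ≠ 0, rank(C) = 3 and the system is completely controllable.

8748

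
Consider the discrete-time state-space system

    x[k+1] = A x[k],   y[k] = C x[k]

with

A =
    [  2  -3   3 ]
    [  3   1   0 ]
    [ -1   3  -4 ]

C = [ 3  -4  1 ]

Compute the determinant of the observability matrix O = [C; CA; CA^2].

CA = [[-7, -10, 5]]
CA^2 = [[-49, 26, -41]]
Observability matrix O = [C; CA; CA^2] = [[3, -4, 1], [-7, -10, 5], [-49, 26, -41]]
Expanding along the first row, det(O) = 3·((-10)·(-41) - 5·26) - (-4)·((-7)·(-41) - 5·(-49)) + 1·((-7)·26 - (-10)·(-49)) = 3·280 - (-4)·532 + 1·(-672) = 2296
Since det(O) ≠ 0, rank(O) = 3 and the system is completely observable.

2296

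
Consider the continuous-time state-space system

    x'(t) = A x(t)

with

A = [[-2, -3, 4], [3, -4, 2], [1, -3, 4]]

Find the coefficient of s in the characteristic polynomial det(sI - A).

-5

Expand det(sI - A) for the 3×3 matrix.
p(s) = s^3 + 2s^2 - 5s - 30.
(Check: constant term = det(-A) = (-1)^3 det A = -30; coefficient of s^2 = -tr A = 2.)
The coefficient of s is -5.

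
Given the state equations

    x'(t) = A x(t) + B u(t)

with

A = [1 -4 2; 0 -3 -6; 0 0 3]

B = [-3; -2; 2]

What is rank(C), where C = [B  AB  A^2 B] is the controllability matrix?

AB = [[9], [-6], [6]]
A^2B = [[45], [-18], [18]]
Controllability matrix C = [B  AB  A^2B] = [[-3, 9, 45], [-2, -6, -18], [2, 6, 18]]
The rows r1, r2, r3 of C are linearly dependent: r2 + r3 = 0 (check each entry), so rank(C) ≤ 2.
The 2×2 minor from rows 1, 2, columns 1, 2 is (-3)·(-6) - 9·(-2) = 18 - (-18) = 36 ≠ 0, so rank(C) = 2.
rank(C) = 2 < n = 3, so the pair (A, B) is not completely controllable.

2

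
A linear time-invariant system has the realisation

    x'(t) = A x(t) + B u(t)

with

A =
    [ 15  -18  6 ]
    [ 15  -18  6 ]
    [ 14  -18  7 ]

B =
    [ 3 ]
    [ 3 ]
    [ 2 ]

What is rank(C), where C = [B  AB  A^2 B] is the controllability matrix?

1

AB = [[3], [3], [2]]
A^2B = [[3], [3], [2]]
Controllability matrix C = [B  AB  A^2B] = [[3, 3, 3], [3, 3, 3], [2, 2, 2]]
Every column of C is a scalar multiple of column 1 = [3, 3, 2] (multipliers 1, 1, 1), so the columns span a one-dimensional space.
C ≠ 0, hence rank(C) = 1.
rank(C) = 1 < n = 3, so the pair (A, B) is not completely controllable.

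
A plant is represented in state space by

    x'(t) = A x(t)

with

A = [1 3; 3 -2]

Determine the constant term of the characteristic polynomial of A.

For a 2×2 matrix, det(sI - A) = s^2 - (tr A)s + det A.
tr A = -1, det A = -11.
So p(s) = s^2 + s - 11.
The constant term is -11.

-11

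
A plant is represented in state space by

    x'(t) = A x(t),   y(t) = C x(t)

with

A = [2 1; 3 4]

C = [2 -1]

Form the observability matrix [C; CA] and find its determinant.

CA = [[1, -2]]
Observability matrix O = [C; CA] = [[2, -1], [1, -2]]
det(O) = 2·(-2) - (-1)·1 = -4 - (-1) = -3
Since det(O) ≠ 0, rank(O) = 2 and the system is completely observable.

-3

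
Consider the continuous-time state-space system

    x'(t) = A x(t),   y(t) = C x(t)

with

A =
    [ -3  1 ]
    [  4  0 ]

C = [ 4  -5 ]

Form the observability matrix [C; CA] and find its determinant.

CA = [[-32, 4]]
Observability matrix O = [C; CA] = [[4, -5], [-32, 4]]
det(O) = 4·4 - (-5)·(-32) = 16 - 160 = -144
Since det(O) ≠ 0, rank(O) = 2 and the system is completely observable.

-144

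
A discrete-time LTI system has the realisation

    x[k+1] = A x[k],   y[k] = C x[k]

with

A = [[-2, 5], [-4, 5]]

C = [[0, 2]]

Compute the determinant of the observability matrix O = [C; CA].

16

CA = [[-8, 10]]
Observability matrix O = [C; CA] = [[0, 2], [-8, 10]]
det(O) = 0·10 - 2·(-8) = 0 - (-16) = 16
Since det(O) ≠ 0, rank(O) = 2 and the system is completely observable.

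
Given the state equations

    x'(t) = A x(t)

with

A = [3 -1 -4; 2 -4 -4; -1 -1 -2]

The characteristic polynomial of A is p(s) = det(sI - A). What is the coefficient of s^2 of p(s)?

3

Expand det(sI - A) for the 3×3 matrix.
p(s) = s^3 + 3s^2 - 16s - 28.
(Check: constant term = det(-A) = (-1)^3 det A = -28; coefficient of s^2 = -tr A = 3.)
The coefficient of s^2 is 3.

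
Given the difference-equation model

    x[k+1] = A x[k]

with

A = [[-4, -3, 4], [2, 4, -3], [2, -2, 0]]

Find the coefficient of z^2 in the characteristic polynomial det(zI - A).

Expand det(zI - A) for the 3×3 matrix.
p(z) = z^3 - 24z + 6.
(Check: constant term = det(-A) = (-1)^3 det A = 6; coefficient of z^2 = -tr A = 0.)
The coefficient of z^2 is 0.

0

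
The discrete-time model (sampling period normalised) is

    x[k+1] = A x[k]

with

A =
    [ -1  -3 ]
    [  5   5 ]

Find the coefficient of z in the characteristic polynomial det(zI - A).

For a 2×2 matrix, det(zI - A) = z^2 - (tr A)z + det A.
tr A = 4, det A = 10.
So p(z) = z^2 - 4z + 10.
The coefficient of z is -4.

-4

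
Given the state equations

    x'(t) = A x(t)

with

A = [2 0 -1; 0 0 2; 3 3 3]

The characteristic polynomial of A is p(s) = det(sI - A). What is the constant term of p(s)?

12

Expand det(sI - A) for the 3×3 matrix.
p(s) = s^3 - 5s^2 + 3s + 12.
(Check: constant term = det(-A) = (-1)^3 det A = 12; coefficient of s^2 = -tr A = -5.)
The constant term is 12.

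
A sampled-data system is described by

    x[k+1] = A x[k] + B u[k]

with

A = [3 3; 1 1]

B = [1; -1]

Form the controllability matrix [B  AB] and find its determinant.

0

AB = [[0], [0]]
Controllability matrix C = [B  AB] = [[1, 0], [-1, 0]]
det(C) = 1·0 - 0·(-1) = 0 - 0 = 0
Since det(C) = 0, rank(C) < 2 and the system is not completely controllable.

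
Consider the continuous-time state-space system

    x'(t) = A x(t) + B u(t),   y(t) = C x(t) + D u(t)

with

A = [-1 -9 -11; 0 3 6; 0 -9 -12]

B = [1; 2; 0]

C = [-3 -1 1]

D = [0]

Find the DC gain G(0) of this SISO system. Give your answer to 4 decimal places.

-2.3333

G(0) = C(-A)^{-1}B + D = -C A^{-1} B + D.
det A = -18, so A^{-1} = (1/-18)·adj(A) = [[-1, 1/2, 7/6], [0, -2/3, -1/3], [0, 1/2, 1/6]]
A^{-1} B = [0, -4/3, 1]^T
C A^{-1} B = 7/3
G(0) = D - C A^{-1} B = 0 - (7/3) = -7/3 ≈ -2.3333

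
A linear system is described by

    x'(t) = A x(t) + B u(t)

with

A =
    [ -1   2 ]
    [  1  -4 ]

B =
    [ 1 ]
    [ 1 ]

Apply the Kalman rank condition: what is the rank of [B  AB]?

AB = [[1], [-3]]
Controllability matrix C = [B  AB] = [[1, 1], [1, -3]]
det(C) = 1·(-3) - 1·1 = -3 - 1 = -4 ≠ 0, so rank(C) = 2.
rank(C) = 2 = n, so the pair (A, B) is completely controllable.

2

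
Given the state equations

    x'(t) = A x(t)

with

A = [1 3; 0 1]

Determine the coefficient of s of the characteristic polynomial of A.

For a 2×2 matrix, det(sI - A) = s^2 - (tr A)s + det A.
tr A = 2, det A = 1.
So p(s) = s^2 - 2s + 1.
The coefficient of s is -2.

-2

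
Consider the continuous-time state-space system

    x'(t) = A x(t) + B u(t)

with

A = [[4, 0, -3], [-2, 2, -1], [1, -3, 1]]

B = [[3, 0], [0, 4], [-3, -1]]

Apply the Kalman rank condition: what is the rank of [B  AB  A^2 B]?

3

AB = [[21, 3], [-3, 9], [0, -13]]
A^2B = [[84, 51], [-48, 25], [30, -37]]
Controllability matrix C = [B  AB  A^2B] = [[3, 0, 21, 3, 84, 51], [0, 4, -3, 9, -48, 25], [-3, -1, 0, -13, 30, -37]]
Take the 3×3 submatrix of C formed by columns 1, 2, 3: [[3, 0, 21], [0, 4, -3], [-3, -1, 0]]. Its determinant is 3·(4·0 - (-3)·(-1)) - 0·(0·0 - (-3)·(-3)) + 21·(0·(-1) - 4·(-3)) = 3·(-3) - 0·(-9) + 21·12 = 243 ≠ 0.
So rank(C) ≥ 3; since C has 3 rows, rank(C) = 3.
rank(C) = 3 = n, so the pair (A, B) is completely controllable.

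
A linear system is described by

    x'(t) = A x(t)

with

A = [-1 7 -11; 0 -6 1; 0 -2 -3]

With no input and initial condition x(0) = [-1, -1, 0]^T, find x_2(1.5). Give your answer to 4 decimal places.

0.0014

det(sI - A) = s^3 - (tr A)s^2 + (M11 + M22 + M33)s - det A, where Mii is the 2×2 principal minor of A obtained by deleting row i and column i.
tr A = (-1) + (-6) + (-3) = -10; M11 = (-6)·(-3) - 1·(-2) = 18 - (-2) = 20; M22 = (-1)·(-3) - (-11)·0 = 3 - 0 = 3; M33 = (-1)·(-6) - 7·0 = 6 - 0 = 6; sum of minors = 29.
det A = (-1)·((-6)·(-3) - 1·(-2)) - 7·(0·(-3) - 1·0) + (-11)·(0·(-2) - (-6)·0) = (-1)·20 - 7·0 + (-11)·0 = -20.
So p(s) = det(sI - A) = s^3 + 10s^2 + 29s + 20.
Rational-root test: any integer root divides 20. Testing small divisors, s = -1 works: p(-1) = -1 + 10 + (-29) + 20 = 0, so (s + 1) is a factor.
Dividing, p(s) = (s + 1)(s^2 + 9s + 20).
Factor s^2 + 9s + 20: two numbers with sum -9 and product 20 are -4 and -5, so s^2 + 9s + 20 = (s + 4)(s + 5).
Hence p(s) = (s + 1) (s + 4) (s + 5), with roots -5, -4, -1.
The eigenvalues -5, -4, -1 are distinct and real, so A is diagonalisable and x(t) = e^{At} x(0) = V diag(e^{λ_i t}) V^{-1} x(0), where the columns of V are the eigenvectors.
λ = -5: A - (-5)I = [[4, 7, -11], [0, -1, 1], [0, -2, 2]]. v must be orthogonal to every row; (row 1) × (row 2) = [-4, -4, -4], so take v_1 = [1, 1, 1]^T.
λ = -4: A - (-4)I = [[3, 7, -11], [0, -2, 1], [0, -2, 1]]. v must be orthogonal to every row; (row 1) × (row 2) = [-15, -3, -6], so take v_2 = [-5, -1, -2]^T.
λ = -1: A - (-1)I = [[0, 7, -11], [0, -5, 1], [0, -2, -2]]. v must be orthogonal to every row; (row 1) × (row 2) = [-48, 0, 0], so take v_3 = [1, 0, 0]^T.
V = [v_1 v_2 v_3] = [[1, -5, 1], [1, -1, 0], [1, -2, 0]] has det V = -1, so V^{-1} = adj(V)/det V = [[0, 2, -1], [0, 1, -1], [1, 3, -4]].
Modal coordinates z(0) = V^{-1} x(0): 0·(-1) + 2·(-1) + (-1)·0 = -2; 0·(-1) + 1·(-1) + (-1)·0 = -1; 1·(-1) + 3·(-1) + (-4)·0 = -4; so z(0) = [-2, -1, -4]^T.
x_2(t) = Σ_i (v_i)_2 · z_i(0) · e^{λ_i t} (row 2 of V times the modal terms).
x_2(1.5) = 1·(-2)·e^{-5·1.5} + (-1)·(-1)·e^{-4·1.5} + 0·(-4)·e^{-1·1.5} = (-2)·0.000553 + 1·0.002479 + 0·0.223130 = 0.0014.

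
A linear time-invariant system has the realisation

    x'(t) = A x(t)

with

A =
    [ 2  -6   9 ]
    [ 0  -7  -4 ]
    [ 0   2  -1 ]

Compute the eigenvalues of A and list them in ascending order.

det(sI - A) = s^3 - (tr A)s^2 + (M11 + M22 + M33)s - det A, where Mii is the 2×2 principal minor of A obtained by deleting row i and column i.
tr A = 2 + (-7) + (-1) = -6; M11 = (-7)·(-1) - (-4)·2 = 7 - (-8) = 15; M22 = 2·(-1) - 9·0 = -2 - 0 = -2; M33 = 2·(-7) - (-6)·0 = -14 - 0 = -14; sum of minors = -1.
det A = 2·((-7)·(-1) - (-4)·2) - (-6)·(0·(-1) - (-4)·0) + 9·(0·2 - (-7)·0) = 2·15 - (-6)·0 + 9·0 = 30.
So p(s) = det(sI - A) = s^3 + 6s^2 - s - 30.
Rational-root test: any integer root divides -30. Testing small divisors, s = 2 works: p(2) = 8 + 24 + (-2) + (-30) = 0, so (s - 2) is a factor.
Dividing, p(s) = (s - 2)(s^2 + 8s + 15).
Factor s^2 + 8s + 15: two numbers with sum -8 and product 15 are -3 and -5, so s^2 + 8s + 15 = (s + 3)(s + 5).
Hence p(s) = (s - 2) (s + 3) (s + 5), with roots -5, -3, 2.
At least one eigenvalue has non-negative real part, so the system is not asymptotically stable.

-5, -3, 2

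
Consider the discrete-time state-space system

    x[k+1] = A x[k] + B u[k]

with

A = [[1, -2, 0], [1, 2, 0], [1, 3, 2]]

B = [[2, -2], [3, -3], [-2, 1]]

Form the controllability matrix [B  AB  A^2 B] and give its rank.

3

AB = [[-4, 4], [8, -8], [7, -9]]
A^2B = [[-20, 20], [12, -12], [34, -38]]
Controllability matrix C = [B  AB  A^2B] = [[2, -2, -4, 4, -20, 20], [3, -3, 8, -8, 12, -12], [-2, 1, 7, -9, 34, -38]]
Take the 3×3 submatrix of C formed by columns 1, 2, 3: [[2, -2, -4], [3, -3, 8], [-2, 1, 7]]. Its determinant is 2·((-3)·7 - 8·1) - (-2)·(3·7 - 8·(-2)) + (-4)·(3·1 - (-3)·(-2)) = 2·(-29) - (-2)·37 + (-4)·(-3) = 28 ≠ 0.
So rank(C) ≥ 3; since C has 3 rows, rank(C) = 3.
rank(C) = 3 = n, so the pair (A, B) is completely controllable.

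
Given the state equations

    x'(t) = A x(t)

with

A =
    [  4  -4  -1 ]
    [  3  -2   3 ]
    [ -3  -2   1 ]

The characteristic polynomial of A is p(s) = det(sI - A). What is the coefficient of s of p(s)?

9

Expand det(sI - A) for the 3×3 matrix.
p(s) = s^3 - 3s^2 + 9s - 76.
(Check: constant term = det(-A) = (-1)^3 det A = -76; coefficient of s^2 = -tr A = -3.)
The coefficient of s is 9.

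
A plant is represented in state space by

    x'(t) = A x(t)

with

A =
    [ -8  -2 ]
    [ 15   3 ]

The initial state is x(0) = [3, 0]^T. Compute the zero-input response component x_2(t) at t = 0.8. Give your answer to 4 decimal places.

det(sI - A) = s^2 - (tr A)s + det A, with tr A = (-8) + 3 = -5 and det A = (-8)·3 - (-2)·15 = -24 - (-30) = 6.
So p(s) = det(sI - A) = s^2 + 5s + 6.
Factor s^2 + 5s + 6: two numbers with sum -5 and product 6 are -2 and -3, so s^2 + 5s + 6 = (s + 2)(s + 3).
Hence p(s) = (s + 2) (s + 3), with roots -3, -2.
The eigenvalues -3, -2 are distinct and real, so A is diagonalisable and x(t) = e^{At} x(0) = V diag(e^{λ_i t}) V^{-1} x(0), where the columns of V are the eigenvectors.
λ = -3: A - (-3)I = [[-5, -2], [15, 6]]. Row 1 gives (-5)·v1 + (-2)·v2 = 0, so take v_1 = [-2, 5]^T.
λ = -2: A - (-2)I = [[-6, -2], [15, 5]]. Row 1 gives (-6)·v1 + (-2)·v2 = 0, so take v_2 = [-1, 3]^T.
V = [v_1 v_2] = [[-2, -1], [5, 3]] has det V = -1, so V^{-1} = adj(V)/det V = [[-3, -1], [5, 2]].
Modal coordinates z(0) = V^{-1} x(0): (-3)·3 + (-1)·0 = -9; 5·3 + 2·0 = 15; so z(0) = [-9, 15]^T.
x_2(t) = Σ_i (v_i)_2 · z_i(0) · e^{λ_i t} (row 2 of V times the modal terms).
x_2(0.8) = 5·(-9)·e^{-3·0.8} + 3·15·e^{-2·0.8} = (-45)·0.09071795 + 45·0.20189652 = 5.0030.

5.0030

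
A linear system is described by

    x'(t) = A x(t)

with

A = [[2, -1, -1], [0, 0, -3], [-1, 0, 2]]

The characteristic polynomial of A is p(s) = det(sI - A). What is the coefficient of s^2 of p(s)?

-4

Expand det(sI - A) for the 3×3 matrix.
p(s) = s^3 - 4s^2 + 3s + 3.
(Check: constant term = det(-A) = (-1)^3 det A = 3; coefficient of s^2 = -tr A = -4.)
The coefficient of s^2 is -4.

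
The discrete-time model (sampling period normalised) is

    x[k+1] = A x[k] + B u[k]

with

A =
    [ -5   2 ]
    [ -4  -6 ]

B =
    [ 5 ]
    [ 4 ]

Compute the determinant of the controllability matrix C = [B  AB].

-152

AB = [[-17], [-44]]
Controllability matrix C = [B  AB] = [[5, -17], [4, -44]]
det(C) = 5·(-44) - (-17)·4 = -220 - (-68) = -152
Since det(C) ≠ 0, rank(C) = 2 and the system is completely controllable.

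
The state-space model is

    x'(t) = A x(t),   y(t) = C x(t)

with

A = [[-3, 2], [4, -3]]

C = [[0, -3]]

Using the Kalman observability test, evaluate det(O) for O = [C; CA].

CA = [[-12, 9]]
Observability matrix O = [C; CA] = [[0, -3], [-12, 9]]
det(O) = 0·9 - (-3)·(-12) = 0 - 36 = -36
Since det(O) ≠ 0, rank(O) = 2 and the system is completely observable.

-36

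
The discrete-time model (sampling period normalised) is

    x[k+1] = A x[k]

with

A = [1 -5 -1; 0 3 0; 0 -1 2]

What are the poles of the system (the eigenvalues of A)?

1, 2, 3

det(zI - A) = z^3 - (tr A)z^2 + (M11 + M22 + M33)z - det A, where Mii is the 2×2 principal minor of A obtained by deleting row i and column i.
tr A = 1 + 3 + 2 = 6; M11 = 3·2 - 0·(-1) = 6 - 0 = 6; M22 = 1·2 - (-1)·0 = 2 - 0 = 2; M33 = 1·3 - (-5)·0 = 3 - 0 = 3; sum of minors = 11.
det A = 1·(3·2 - 0·(-1)) - (-5)·(0·2 - 0·0) + (-1)·(0·(-1) - 3·0) = 1·6 - (-5)·0 + (-1)·0 = 6.
So p(z) = det(zI - A) = z^3 - 6z^2 + 11z - 6.
Rational-root test: any integer root divides -6. Testing small divisors, z = 1 works: p(1) = 1 + (-6) + 11 + (-6) = 0, so (z - 1) is a factor.
Dividing, p(z) = (z - 1)(z^2 - 5z + 6).
Factor z^2 - 5z + 6: two numbers with sum 5 and product 6 are 3 and 2, so z^2 - 5z + 6 = (z - 3)(z - 2).
Hence p(z) = (z - 3) (z - 2) (z - 1), with roots 1, 2, 3.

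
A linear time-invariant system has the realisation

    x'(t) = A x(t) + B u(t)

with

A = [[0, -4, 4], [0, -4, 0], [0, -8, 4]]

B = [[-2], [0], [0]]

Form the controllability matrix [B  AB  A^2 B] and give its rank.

1

AB = [[0], [0], [0]]
A^2B = [[0], [0], [0]]
Controllability matrix C = [B  AB  A^2B] = [[-2, 0, 0], [0, 0, 0], [0, 0, 0]]
Every column of C is a scalar multiple of column 1 = [-2, 0, 0] (multipliers 1, 0, 0), so the columns span a one-dimensional space.
C ≠ 0, hence rank(C) = 1.
rank(C) = 1 < n = 3, so the pair (A, B) is not completely controllable.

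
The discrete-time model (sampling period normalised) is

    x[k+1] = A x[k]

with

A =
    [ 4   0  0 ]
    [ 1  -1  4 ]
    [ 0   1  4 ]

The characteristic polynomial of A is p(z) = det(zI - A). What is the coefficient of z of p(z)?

Expand det(zI - A) for the 3×3 matrix.
p(z) = z^3 - 7z^2 + 4z + 32.
(Check: constant term = det(-A) = (-1)^3 det A = 32; coefficient of z^2 = -tr A = -7.)
The coefficient of z is 4.

4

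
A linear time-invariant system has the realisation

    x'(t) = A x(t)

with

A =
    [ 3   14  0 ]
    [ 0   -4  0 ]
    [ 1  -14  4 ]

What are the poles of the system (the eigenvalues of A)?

-4, 3, 4

det(sI - A) = s^3 - (tr A)s^2 + (M11 + M22 + M33)s - det A, where Mii is the 2×2 principal minor of A obtained by deleting row i and column i.
tr A = 3 + (-4) + 4 = 3; M11 = (-4)·4 - 0·(-14) = -16 - 0 = -16; M22 = 3·4 - 0·1 = 12 - 0 = 12; M33 = 3·(-4) - 14·0 = -12 - 0 = -12; sum of minors = -16.
det A = 3·((-4)·4 - 0·(-14)) - 14·(0·4 - 0·1) + 0·(0·(-14) - (-4)·1) = 3·(-16) - 14·0 + 0·4 = -48.
So p(s) = det(sI - A) = s^3 - 3s^2 - 16s + 48.
Rational-root test: any integer root divides 48. Testing small divisors, s = 3 works: p(3) = 27 + (-27) + (-48) + 48 = 0, so (s - 3) is a factor.
Dividing, p(s) = (s - 3)(s^2 - 16).
Factor s^2 - 16: two numbers with sum 0 and product -16 are 4 and -4, so s^2 - 16 = (s - 4)(s + 4).
Hence p(s) = (s - 4) (s - 3) (s + 4), with roots -4, 3, 4.
At least one eigenvalue has non-negative real part, so the system is not asymptotically stable.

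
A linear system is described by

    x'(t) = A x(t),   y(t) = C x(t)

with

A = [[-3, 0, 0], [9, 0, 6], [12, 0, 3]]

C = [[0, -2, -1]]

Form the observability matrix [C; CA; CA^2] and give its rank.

2

CA = [[-30, 0, -15]]
CA^2 = [[-90, 0, -45]]
Observability matrix O = [C; CA; CA^2] = [[0, -2, -1], [-30, 0, -15], [-90, 0, -45]]
The columns c1, c2, c3 of O are linearly dependent: -c1 - c2 + 2·c3 = 0 (check each entry), so rank(O) ≤ 2.
The 2×2 minor from rows 1, 2, columns 1, 2 is 0·0 - (-2)·(-30) = 0 - 60 = -60 ≠ 0, so rank(O) = 2.
rank(O) = 2 < n = 3, so the pair (A, C) is not completely observable.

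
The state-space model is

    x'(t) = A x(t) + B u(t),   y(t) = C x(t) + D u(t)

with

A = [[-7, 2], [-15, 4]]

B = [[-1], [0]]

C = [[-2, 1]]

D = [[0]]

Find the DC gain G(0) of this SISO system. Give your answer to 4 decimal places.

G(0) = C(-A)^{-1}B + D = -C A^{-1} B + D.
det A = 2, so A^{-1} = (1/2)·adj(A) = [[2, -1], [15/2, -7/2]]
A^{-1} B = [-2, -15/2]^T
C A^{-1} B = -7/2
G(0) = D - C A^{-1} B = 0 - (-7/2) = 7/2 ≈ 3.5000

3.5000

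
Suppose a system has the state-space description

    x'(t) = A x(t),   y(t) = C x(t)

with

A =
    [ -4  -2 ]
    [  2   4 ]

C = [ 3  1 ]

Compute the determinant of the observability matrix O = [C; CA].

4

CA = [[-10, -2]]
Observability matrix O = [C; CA] = [[3, 1], [-10, -2]]
det(O) = 3·(-2) - 1·(-10) = -6 - (-10) = 4
Since det(O) ≠ 0, rank(O) = 2 and the system is completely observable.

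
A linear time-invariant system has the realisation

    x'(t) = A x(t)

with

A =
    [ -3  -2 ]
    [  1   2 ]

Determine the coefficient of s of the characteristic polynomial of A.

1

For a 2×2 matrix, det(sI - A) = s^2 - (tr A)s + det A.
tr A = -1, det A = -4.
So p(s) = s^2 + s - 4.
The coefficient of s is 1.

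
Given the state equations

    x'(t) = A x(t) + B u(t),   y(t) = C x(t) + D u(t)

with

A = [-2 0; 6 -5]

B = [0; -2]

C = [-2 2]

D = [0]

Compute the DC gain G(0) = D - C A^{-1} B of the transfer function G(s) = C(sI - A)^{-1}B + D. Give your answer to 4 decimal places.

G(0) = C(-A)^{-1}B + D = -C A^{-1} B + D.
det A = 10, so A^{-1} = (1/10)·adj(A) = [[-1/2, 0], [-3/5, -1/5]]
A^{-1} B = [0, 2/5]^T
C A^{-1} B = 4/5
G(0) = D - C A^{-1} B = 0 - (4/5) = -4/5 ≈ -0.8000

-0.8000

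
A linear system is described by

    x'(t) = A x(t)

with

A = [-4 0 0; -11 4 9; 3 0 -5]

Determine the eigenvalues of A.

-5, -4, 4

det(sI - A) = s^3 - (tr A)s^2 + (M11 + M22 + M33)s - det A, where Mii is the 2×2 principal minor of A obtained by deleting row i and column i.
tr A = (-4) + 4 + (-5) = -5; M11 = 4·(-5) - 9·0 = -20 - 0 = -20; M22 = (-4)·(-5) - 0·3 = 20 - 0 = 20; M33 = (-4)·4 - 0·(-11) = -16 - 0 = -16; sum of minors = -16.
det A = (-4)·(4·(-5) - 9·0) - 0·((-11)·(-5) - 9·3) + 0·((-11)·0 - 4·3) = (-4)·(-20) - 0·28 + 0·(-12) = 80.
So p(s) = det(sI - A) = s^3 + 5s^2 - 16s - 80.
Rational-root test: any integer root divides -80. Testing small divisors, s = -4 works: p(-4) = -64 + 80 + 64 + (-80) = 0, so (s + 4) is a factor.
Dividing, p(s) = (s + 4)(s^2 + s - 20).
Factor s^2 + s - 20: two numbers with sum -1 and product -20 are 4 and -5, so s^2 + s - 20 = (s - 4)(s + 5).
Hence p(s) = (s - 4) (s + 4) (s + 5), with roots -5, -4, 4.
At least one eigenvalue has non-negative real part, so the system is not asymptotically stable.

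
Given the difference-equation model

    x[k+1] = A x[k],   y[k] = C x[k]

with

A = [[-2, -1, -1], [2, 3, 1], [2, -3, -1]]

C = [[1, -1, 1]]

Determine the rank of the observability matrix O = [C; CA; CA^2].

3

CA = [[-2, -7, -3]]
CA^2 = [[-16, -10, -2]]
Observability matrix O = [C; CA; CA^2] = [[1, -1, 1], [-2, -7, -3], [-16, -10, -2]]
det(O) = 1·((-7)·(-2) - (-3)·(-10)) - (-1)·((-2)·(-2) - (-3)·(-16)) + 1·((-2)·(-10) - (-7)·(-16)) = 1·(-16) - (-1)·(-44) + 1·(-92) = -152 ≠ 0, so rank(O) = 3.
rank(O) = 3 = n, so the pair (A, C) is completely observable.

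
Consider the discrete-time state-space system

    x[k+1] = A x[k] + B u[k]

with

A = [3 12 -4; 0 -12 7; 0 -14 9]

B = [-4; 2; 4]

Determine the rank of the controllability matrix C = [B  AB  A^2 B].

2

AB = [[-4], [4], [8]]
A^2B = [[4], [8], [16]]
Controllability matrix C = [B  AB  A^2B] = [[-4, -4, 4], [2, 4, 8], [4, 8, 16]]
The rows r1, r2, r3 of C are linearly dependent: -2·r2 + r3 = 0 (check each entry), so rank(C) ≤ 2.
The 2×2 minor from rows 1, 2, columns 1, 2 is (-4)·4 - (-4)·2 = -16 - (-8) = -8 ≠ 0, so rank(C) = 2.
rank(C) = 2 < n = 3, so the pair (A, B) is not completely controllable.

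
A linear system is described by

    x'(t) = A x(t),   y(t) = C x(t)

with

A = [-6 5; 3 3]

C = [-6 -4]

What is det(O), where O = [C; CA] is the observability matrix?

348

CA = [[24, -42]]
Observability matrix O = [C; CA] = [[-6, -4], [24, -42]]
det(O) = (-6)·(-42) - (-4)·24 = 252 - (-96) = 348
Since det(O) ≠ 0, rank(O) = 2 and the system is completely observable.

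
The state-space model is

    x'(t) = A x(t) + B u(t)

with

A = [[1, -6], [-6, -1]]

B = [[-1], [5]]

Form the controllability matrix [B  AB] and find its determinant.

AB = [[-31], [1]]
Controllability matrix C = [B  AB] = [[-1, -31], [5, 1]]
det(C) = (-1)·1 - (-31)·5 = -1 - (-155) = 154
Since det(C) ≠ 0, rank(C) = 2 and the system is completely controllable.

154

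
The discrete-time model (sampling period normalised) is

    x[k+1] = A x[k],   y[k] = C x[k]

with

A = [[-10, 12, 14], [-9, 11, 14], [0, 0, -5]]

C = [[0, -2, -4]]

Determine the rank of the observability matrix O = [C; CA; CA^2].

CA = [[18, -22, -8]]
CA^2 = [[18, -26, -16]]
Observability matrix O = [C; CA; CA^2] = [[0, -2, -4], [18, -22, -8], [18, -26, -16]]
The columns c1, c2, c3 of O are linearly dependent: -2·c1 - 2·c2 + c3 = 0 (check each entry), so rank(O) ≤ 2.
The 2×2 minor from rows 1, 2, columns 1, 2 is 0·(-22) - (-2)·18 = 0 - (-36) = 36 ≠ 0, so rank(O) = 2.
rank(O) = 2 < n = 3, so the pair (A, C) is not completely observable.

2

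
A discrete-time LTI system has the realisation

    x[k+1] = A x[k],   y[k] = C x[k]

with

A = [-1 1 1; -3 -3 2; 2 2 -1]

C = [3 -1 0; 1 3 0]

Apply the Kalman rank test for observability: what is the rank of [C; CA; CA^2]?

CA = [[0, 6, 1], [-10, -8, 7]]
CA^2 = [[-16, -16, 11], [48, 28, -33]]
Observability matrix O = [C; CA; CA^2] = [[3, -1, 0], [1, 3, 0], [0, 6, 1], [-10, -8, 7], [-16, -16, 11], [48, 28, -33]]
Take the 3×3 submatrix of O formed by rows 1, 2, 3: [[3, -1, 0], [1, 3, 0], [0, 6, 1]]. Its determinant is 3·(3·1 - 0·6) - (-1)·(1·1 - 0·0) + 0·(1·6 - 3·0) = 3·3 - (-1)·1 + 0·6 = 10 ≠ 0.
So rank(O) ≥ 3; since O has 3 columns, rank(O) = 3.
rank(O) = 3 = n, so the pair (A, C) is completely observable.

3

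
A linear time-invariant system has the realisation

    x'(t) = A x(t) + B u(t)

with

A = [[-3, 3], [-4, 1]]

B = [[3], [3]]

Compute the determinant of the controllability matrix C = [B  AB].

-27

AB = [[0], [-9]]
Controllability matrix C = [B  AB] = [[3, 0], [3, -9]]
det(C) = 3·(-9) - 0·3 = -27 - 0 = -27
Since det(C) ≠ 0, rank(C) = 2 and the system is completely controllable.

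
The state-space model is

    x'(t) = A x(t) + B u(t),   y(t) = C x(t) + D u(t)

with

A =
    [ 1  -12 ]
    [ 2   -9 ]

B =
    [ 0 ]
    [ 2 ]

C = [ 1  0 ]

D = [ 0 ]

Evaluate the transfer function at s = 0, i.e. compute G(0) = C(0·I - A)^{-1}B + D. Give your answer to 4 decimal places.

G(0) = C(-A)^{-1}B + D = -C A^{-1} B + D.
det A = 15, so A^{-1} = (1/15)·adj(A) = [[-3/5, 4/5], [-2/15, 1/15]]
A^{-1} B = [8/5, 2/15]^T
C A^{-1} B = 8/5
G(0) = D - C A^{-1} B = 0 - (8/5) = -8/5 ≈ -1.6000

-1.6000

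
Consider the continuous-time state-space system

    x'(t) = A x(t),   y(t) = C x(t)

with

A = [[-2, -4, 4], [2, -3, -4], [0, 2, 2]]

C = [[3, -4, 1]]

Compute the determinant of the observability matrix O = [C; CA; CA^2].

CA = [[-14, 2, 30]]
CA^2 = [[32, 110, -4]]
Observability matrix O = [C; CA; CA^2] = [[3, -4, 1], [-14, 2, 30], [32, 110, -4]]
Expanding along the first row, det(O) = 3·(2·(-4) - 30·110) - (-4)·((-14)·(-4) - 30·32) + 1·((-14)·110 - 2·32) = 3·(-3308) - (-4)·(-904) + 1·(-1604) = -15144
Since det(O) ≠ 0, rank(O) = 3 and the system is completely observable.

-15144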